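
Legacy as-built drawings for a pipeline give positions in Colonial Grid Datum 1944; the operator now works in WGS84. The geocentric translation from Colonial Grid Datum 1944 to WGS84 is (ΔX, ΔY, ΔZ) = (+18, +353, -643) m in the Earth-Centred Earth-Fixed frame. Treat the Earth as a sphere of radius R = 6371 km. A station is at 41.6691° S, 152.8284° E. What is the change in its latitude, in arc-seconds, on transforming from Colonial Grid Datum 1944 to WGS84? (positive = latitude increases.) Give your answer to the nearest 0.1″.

Δφ = -12.4″

sin φ = -0.664828, cos φ = 0.746997, sin λ = 0.456657, cos λ = -0.889643.
North component: ΔN = −sin φ cos λ·ΔX − sin φ sin λ·ΔY + cos φ·ΔZ = −(-0.664828)(-0.889643)(18) − (-0.664828)(0.456657)(353) + (0.746997)(-643) = -383.80 m.
1° of latitude spans πR/180 = 111195 m, so Δφ = -383.80 / 111195 × 3600 = -12.426″.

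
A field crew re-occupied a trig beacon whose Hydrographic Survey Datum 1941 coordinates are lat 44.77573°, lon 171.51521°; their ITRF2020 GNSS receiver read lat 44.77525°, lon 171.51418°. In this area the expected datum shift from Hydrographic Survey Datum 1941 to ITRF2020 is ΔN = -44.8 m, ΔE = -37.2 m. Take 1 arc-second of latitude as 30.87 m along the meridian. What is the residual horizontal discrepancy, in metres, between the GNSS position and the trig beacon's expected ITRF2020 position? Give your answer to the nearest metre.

45 m

Observed coordinate differences: Δφ = -0.00048°, Δλ = -0.00103°.
Converting to metres (1° lat = 111132 m, cos φ = 0.709869): observed ΔN = -53.3 m, observed ΔE = -81.3 m.
Subtracting the expected shift leaves a residual of -53.3 − (-44.8) = -8.5 m north and -81.3 − (-37.2) = -44.1 m east.
Residual distance = √((-8.5)² + (-44.1)²) = 44.9 m.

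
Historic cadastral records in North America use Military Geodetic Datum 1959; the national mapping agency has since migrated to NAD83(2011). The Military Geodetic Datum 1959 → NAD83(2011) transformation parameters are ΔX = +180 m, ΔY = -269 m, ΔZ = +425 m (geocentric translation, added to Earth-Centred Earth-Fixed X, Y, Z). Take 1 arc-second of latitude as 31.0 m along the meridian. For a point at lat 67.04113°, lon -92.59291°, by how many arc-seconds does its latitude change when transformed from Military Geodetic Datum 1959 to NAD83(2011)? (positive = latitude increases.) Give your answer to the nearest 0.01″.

sin φ = 0.920785, cos φ = 0.390070, sin λ = -0.998976, cos λ = -0.045239.
North component: ΔN = −sin φ cos λ·ΔX − sin φ sin λ·ΔY + cos φ·ΔZ = −(0.920785)(-0.045239)(180) − (0.920785)(-0.998976)(-269) + (0.390070)(425) = -74.16 m.
1° of latitude spans 3600 × 31.00 = 111600 m, so Δφ = -74.16 / 111600 × 3600 = -2.392″.

Δφ = -2.39″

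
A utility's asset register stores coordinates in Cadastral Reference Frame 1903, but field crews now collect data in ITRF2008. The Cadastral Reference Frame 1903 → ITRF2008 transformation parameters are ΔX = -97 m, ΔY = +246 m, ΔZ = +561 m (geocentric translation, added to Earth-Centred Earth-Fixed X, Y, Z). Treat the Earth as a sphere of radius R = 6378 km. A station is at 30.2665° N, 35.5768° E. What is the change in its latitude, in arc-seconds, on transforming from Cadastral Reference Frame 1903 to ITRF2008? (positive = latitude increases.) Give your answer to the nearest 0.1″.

sin φ = 0.504023, cos φ = 0.863690, sin λ = 0.581794, cos λ = 0.813336.
North component: ΔN = −sin φ cos λ·ΔX − sin φ sin λ·ΔY + cos φ·ΔZ = −(0.504023)(0.813336)(-97) − (0.504023)(0.581794)(246) + (0.863690)(561) = 452.16 m.
1° of latitude spans πR/180 = 111317 m, so Δφ = 452.16 / 111317 × 3600 = 14.623″.

Δφ = 14.6″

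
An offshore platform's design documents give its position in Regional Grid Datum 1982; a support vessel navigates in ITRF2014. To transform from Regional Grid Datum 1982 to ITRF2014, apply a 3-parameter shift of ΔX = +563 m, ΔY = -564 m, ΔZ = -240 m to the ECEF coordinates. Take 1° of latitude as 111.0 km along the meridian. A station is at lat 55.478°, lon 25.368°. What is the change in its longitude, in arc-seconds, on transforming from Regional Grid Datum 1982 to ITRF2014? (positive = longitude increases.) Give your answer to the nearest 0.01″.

Δλ = -42.97″

sin φ = 0.823909, cos φ = 0.566723, sin λ = 0.428431, cos λ = 0.903575.
East component: ΔE = −sin λ·ΔX + cos λ·ΔY = −(0.428431)(563) + (0.903575)(-564) = -750.82 m.
1° of latitude spans 111000 m; at latitude φ, 1° of longitude spans that × cos φ = 62906.2 m, so Δλ = -750.82 / 62906.2 × 3600 = -42.968″.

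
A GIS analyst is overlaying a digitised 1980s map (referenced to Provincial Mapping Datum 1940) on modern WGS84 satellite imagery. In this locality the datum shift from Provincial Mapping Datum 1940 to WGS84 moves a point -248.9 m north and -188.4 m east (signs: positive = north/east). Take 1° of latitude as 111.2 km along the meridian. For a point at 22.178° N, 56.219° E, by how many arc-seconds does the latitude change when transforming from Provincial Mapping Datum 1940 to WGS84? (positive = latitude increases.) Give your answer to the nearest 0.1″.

Δφ = -8.1″

1° of latitude = 111.2 km, so Δφ = -248.9 / 111200 = -0.0022383° = -8.058″.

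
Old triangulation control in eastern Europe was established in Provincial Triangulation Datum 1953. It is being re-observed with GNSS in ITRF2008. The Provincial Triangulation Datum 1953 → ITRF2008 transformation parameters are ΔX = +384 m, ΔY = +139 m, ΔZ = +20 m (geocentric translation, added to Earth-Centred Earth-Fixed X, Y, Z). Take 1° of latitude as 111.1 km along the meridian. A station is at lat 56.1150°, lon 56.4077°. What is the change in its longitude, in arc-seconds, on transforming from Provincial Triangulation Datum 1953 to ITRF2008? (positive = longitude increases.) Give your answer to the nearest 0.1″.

Δλ = -14.1″

sin φ = 0.830158, cos φ = 0.557528, sin λ = 0.832996, cos λ = 0.553280.
East component: ΔE = −sin λ·ΔX + cos λ·ΔY = −(0.832996)(384) + (0.553280)(139) = -242.96 m.
1° of latitude spans 111100 m; at latitude φ, 1° of longitude spans that × cos φ = 61941.3 m, so Δλ = -242.96 / 61941.3 × 3600 = -14.121″.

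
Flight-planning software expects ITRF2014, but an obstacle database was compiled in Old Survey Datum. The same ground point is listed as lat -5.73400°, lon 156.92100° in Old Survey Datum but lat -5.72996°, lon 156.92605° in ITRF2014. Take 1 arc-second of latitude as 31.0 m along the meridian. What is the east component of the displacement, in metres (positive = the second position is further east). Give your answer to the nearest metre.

ΔE = 561 m

Δφ = -5.72996° − -5.73400° = +0.00404°; Δλ = 156.92605° − 156.92100° = +0.00505°.
1° of latitude = 3600 × 31.00 = 111600 m.
ΔN = Δφ × 111600 = 450.9 m; ΔE = Δλ × 111600 × cos(-5.73400°) = +0.00505 × 111600 × 0.994996 = 560.8 m.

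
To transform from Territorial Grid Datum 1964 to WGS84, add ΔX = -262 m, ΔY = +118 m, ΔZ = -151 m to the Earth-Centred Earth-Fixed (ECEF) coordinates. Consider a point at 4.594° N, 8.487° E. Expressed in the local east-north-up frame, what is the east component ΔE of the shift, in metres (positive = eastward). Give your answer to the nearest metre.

ΔE = 155 m

At φ = 4.594°, λ = 8.487°: sin φ = 0.080095, cos φ = 0.996787, sin λ = 0.147585, cos λ = 0.989049.
ΔE = −sin λ·ΔX + cos λ·ΔY = −(0.147585)·(-262) + (0.989049)·(118) = 155.38 m.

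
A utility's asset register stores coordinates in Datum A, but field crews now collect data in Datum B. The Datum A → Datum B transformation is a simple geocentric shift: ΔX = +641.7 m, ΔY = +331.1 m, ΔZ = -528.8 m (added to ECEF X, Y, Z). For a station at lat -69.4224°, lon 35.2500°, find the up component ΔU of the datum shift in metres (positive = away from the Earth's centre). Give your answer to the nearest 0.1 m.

At φ = -69.4224°, λ = 35.2500°: sin φ = -0.936197, cos φ = 0.351476, sin λ = 0.577145, cos λ = 0.816642.
ΔU = cos φ cos λ·ΔX + cos φ sin λ·ΔY + sin φ·ΔZ = (0.351476)(0.816642)(641.7) + (0.351476)(0.577145)(331.1) + (-0.936197)(-528.8) = 746.41 m.

ΔU = 746.4 m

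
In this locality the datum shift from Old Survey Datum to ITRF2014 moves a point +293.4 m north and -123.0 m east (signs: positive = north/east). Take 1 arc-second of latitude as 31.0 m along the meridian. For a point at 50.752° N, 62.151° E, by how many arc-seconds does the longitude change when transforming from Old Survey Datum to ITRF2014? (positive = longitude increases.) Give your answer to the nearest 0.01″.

Δλ = -6.27″

At latitude 50.752°, cos φ = 0.632678.
1″ of longitude at this latitude = 31.00 × cos φ = 19.6130 m, so Δλ = -123.0 / 19.6130 = -6.271″.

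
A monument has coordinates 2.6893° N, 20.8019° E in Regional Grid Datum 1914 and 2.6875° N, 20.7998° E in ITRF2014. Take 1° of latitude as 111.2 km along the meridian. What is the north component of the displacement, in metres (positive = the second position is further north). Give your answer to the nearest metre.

Δφ = 2.6875° − 2.6893° = -0.0018°; Δλ = 20.7998° − 20.8019° = -0.0021°.
ΔN = Δφ × 111200 = -200.2 m; ΔE = Δλ × 111200 × cos(2.6893°) = -0.0021 × 111200 × 0.998899 = -233.3 m.

ΔN = -200 m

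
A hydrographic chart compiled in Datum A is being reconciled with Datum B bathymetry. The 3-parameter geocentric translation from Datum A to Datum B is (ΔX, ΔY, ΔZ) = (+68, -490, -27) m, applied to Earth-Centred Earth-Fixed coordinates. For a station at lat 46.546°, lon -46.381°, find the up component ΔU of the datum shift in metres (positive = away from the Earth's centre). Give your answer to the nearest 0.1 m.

ΔU = 256.6 m

At φ = 46.546°, λ = -46.381°: sin φ = 0.725927, cos φ = 0.687772, sin λ = -0.723943, cos λ = 0.689860.
ΔU = cos φ cos λ·ΔX + cos φ sin λ·ΔY + sin φ·ΔZ = (0.687772)(0.689860)(68) + (0.687772)(-0.723943)(-490) + (0.725927)(-27) = 256.64 m.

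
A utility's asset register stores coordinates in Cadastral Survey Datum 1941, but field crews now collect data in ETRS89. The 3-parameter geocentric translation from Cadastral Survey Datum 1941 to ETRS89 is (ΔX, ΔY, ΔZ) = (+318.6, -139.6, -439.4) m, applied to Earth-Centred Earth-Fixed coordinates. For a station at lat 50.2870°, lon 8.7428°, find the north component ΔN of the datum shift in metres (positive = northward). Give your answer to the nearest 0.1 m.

At φ = 50.2870°, λ = 8.7428°: sin φ = 0.769255, cos φ = 0.638942, sin λ = 0.151999, cos λ = 0.988381.
ΔN = −sin φ cos λ·ΔX − sin φ sin λ·ΔY + cos φ·ΔZ = −(0.769255)(0.988381)(318.6) − (0.769255)(0.151999)(-139.6) + (0.638942)(-439.4) = -506.67 m.

ΔN = -506.7 m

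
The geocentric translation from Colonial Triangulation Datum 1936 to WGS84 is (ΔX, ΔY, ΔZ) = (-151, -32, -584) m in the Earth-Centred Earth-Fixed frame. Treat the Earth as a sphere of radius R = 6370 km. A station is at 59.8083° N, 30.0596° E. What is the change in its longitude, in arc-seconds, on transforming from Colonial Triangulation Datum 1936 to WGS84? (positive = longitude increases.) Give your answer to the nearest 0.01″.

sin φ = 0.864348, cos φ = 0.502895, sin λ = 0.500901, cos λ = 0.865505.
East component: ΔE = −sin λ·ΔX + cos λ·ΔY = −(0.500901)(-151) + (0.865505)(-32) = 47.94 m.
1° of latitude spans πR/180 = 111177 m; at latitude φ, 1° of longitude spans that × cos φ = 55910.6 m, so Δλ = 47.94 / 55910.6 × 3600 = 3.087″.

Δλ = 3.09″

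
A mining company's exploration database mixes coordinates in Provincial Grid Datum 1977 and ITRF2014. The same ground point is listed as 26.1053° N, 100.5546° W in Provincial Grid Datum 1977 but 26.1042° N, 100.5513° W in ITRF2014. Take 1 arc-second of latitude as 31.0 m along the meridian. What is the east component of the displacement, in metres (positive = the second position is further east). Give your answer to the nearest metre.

ΔE = 331 m

Δφ = 26.1042° − 26.1053° = -0.0011°; Δλ = -100.5513° − -100.5546° = +0.0033°.
1° of latitude = 3600 × 31.00 = 111600 m.
ΔN = Δφ × 111600 = -122.8 m; ΔE = Δλ × 111600 × cos(26.1053°) = +0.0033 × 111600 × 0.897987 = 330.7 m.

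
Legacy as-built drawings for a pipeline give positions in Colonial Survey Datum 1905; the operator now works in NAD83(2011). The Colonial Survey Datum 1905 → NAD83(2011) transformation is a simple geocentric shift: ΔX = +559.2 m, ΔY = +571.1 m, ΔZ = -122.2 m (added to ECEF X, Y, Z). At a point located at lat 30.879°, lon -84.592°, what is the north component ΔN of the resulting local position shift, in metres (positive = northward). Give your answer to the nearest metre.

ΔN = 160 m

The local north axis is (−sin φ cos λ, −sin φ sin λ, cos φ), giving ΔN = -27.049 + 291.799 − 104.879 = 159.87 m.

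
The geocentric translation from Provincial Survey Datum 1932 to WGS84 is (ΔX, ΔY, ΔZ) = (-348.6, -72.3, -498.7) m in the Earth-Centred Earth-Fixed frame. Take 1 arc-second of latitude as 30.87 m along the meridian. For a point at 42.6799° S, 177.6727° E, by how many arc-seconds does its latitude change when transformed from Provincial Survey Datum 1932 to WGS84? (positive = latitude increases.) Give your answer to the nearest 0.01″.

sin φ = -0.677902, cos φ = 0.735152, sin λ = 0.040608, cos λ = -0.999175.
North component: ΔN = −sin φ cos λ·ΔX − sin φ sin λ·ΔY + cos φ·ΔZ = −(-0.677902)(-0.999175)(-348.6) − (-0.677902)(0.040608)(-72.3) + (0.735152)(-498.7) = -132.49 m.
1° of latitude spans 3600 × 30.87 = 111132 m, so Δφ = -132.49 / 111132 × 3600 = -4.292″.

Δφ = -4.29″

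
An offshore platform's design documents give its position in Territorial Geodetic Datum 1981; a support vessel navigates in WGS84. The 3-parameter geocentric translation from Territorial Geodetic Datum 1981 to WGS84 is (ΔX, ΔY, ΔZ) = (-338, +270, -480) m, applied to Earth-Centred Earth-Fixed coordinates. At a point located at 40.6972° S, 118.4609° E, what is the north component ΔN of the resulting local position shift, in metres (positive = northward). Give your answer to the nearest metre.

ΔN = -104 m

The local north axis is (−sin φ cos λ, −sin φ sin λ, cos φ), giving ΔN = 105.032 + 154.779 − 363.920 = -104.11 m.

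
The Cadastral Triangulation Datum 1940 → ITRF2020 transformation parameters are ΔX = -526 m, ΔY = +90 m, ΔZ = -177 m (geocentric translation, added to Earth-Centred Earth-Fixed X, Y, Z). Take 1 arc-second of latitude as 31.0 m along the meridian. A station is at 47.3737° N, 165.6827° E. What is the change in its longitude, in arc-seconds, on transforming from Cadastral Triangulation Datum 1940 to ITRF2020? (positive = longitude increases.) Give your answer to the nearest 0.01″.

sin φ = 0.735786, cos φ = 0.677214, sin λ = 0.247292, cos λ = -0.968941.
East component: ΔE = −sin λ·ΔX + cos λ·ΔY = −(0.247292)(-526) + (-0.968941)(90) = 42.87 m.
1° of latitude spans 3600 × 31.00 = 111600 m; at latitude φ, 1° of longitude spans that × cos φ = 75577.1 m, so Δλ = 42.87 / 75577.1 × 3600 = 2.042″.

Δλ = 2.04″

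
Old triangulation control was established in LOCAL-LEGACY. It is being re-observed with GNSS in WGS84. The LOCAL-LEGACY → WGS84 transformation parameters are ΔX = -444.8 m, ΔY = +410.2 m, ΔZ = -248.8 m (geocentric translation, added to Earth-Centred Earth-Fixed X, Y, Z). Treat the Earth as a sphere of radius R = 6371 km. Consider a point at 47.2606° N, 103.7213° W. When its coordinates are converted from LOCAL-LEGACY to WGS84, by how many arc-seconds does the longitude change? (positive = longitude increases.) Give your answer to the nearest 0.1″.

sin φ = 0.734448, cos φ = 0.678665, sin λ = -0.971461, cos λ = -0.237199.
East component: ΔE = −sin λ·ΔX + cos λ·ΔY = −(-0.971461)(-444.8) + (-0.237199)(410.2) = -529.41 m.
1° of latitude spans πR/180 = 111195 m; at latitude φ, 1° of longitude spans that × cos φ = 75464.1 m, so Δλ = -529.41 / 75464.1 × 3600 = -25.255″.

Δλ = -25.3″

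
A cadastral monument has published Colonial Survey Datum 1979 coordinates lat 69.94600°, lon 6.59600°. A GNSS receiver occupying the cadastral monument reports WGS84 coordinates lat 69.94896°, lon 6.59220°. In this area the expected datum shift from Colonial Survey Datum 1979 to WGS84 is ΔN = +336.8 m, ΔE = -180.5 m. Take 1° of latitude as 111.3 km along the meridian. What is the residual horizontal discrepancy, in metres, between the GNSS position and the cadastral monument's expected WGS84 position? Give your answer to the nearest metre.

Observed coordinate differences: Δφ = +0.00296°, Δλ = -0.00380°.
Converting to metres (1° lat = 111300 m, cos φ = 0.342906): observed ΔN = 329.4 m, observed ΔE = -145.0 m.
Subtracting the expected shift leaves a residual of 329.4 − (336.8) = -7.4 m north and -145.0 − (-180.5) = 35.5 m east.
Residual distance = √((-7.4)² + 35.5²) = 36.2 m.

36 m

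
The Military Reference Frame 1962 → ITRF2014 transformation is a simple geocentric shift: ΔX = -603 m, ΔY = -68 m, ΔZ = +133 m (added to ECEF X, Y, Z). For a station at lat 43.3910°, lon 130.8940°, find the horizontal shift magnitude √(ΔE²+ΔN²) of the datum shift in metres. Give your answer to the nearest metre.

The local east axis at (φ, λ) is (−sin λ, cos λ, 0), so ΔE = −sin(130.8940°)·(-603) + cos(130.8940°)·(-68) = 500.34 m.
The local north axis is (−sin φ cos λ, −sin φ sin λ, cos φ), giving ΔN = -271.190 + 35.312 + 96.649 = -139.23 m.
Horizontal magnitude = √(ΔE² + ΔN²) = √(500.34² + (-139.23)²) = 519.35 m.

519 m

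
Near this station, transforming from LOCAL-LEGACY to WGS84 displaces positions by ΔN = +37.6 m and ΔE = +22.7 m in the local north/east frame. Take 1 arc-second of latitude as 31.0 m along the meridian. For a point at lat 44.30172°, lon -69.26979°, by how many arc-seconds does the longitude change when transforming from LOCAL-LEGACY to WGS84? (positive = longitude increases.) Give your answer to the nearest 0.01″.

At latitude 44.30172°, cos φ = 0.715672.
1″ of longitude at this latitude = 31.00 × cos φ = 22.1858 m, so Δλ = 22.7 / 22.1858 = 1.023″.

Δλ = 1.02″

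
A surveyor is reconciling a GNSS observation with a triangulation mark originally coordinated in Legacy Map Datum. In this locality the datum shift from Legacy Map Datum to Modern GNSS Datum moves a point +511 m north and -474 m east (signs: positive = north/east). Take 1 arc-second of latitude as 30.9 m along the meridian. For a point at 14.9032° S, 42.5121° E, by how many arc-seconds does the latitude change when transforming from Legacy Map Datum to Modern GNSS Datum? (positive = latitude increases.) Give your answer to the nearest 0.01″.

Δφ = 16.54″

1″ of latitude = 30.90 m, so Δφ = 511.0 / 30.90 = 16.537″.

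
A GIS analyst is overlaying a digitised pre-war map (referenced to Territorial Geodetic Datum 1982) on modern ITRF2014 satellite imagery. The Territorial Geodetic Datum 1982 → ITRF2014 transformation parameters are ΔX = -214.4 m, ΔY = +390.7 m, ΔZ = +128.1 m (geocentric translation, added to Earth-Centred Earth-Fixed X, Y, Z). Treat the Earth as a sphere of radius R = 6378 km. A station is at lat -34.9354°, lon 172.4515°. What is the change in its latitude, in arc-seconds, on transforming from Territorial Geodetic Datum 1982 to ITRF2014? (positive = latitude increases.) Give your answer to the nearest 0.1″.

sin φ = -0.572652, cos φ = 0.819798, sin λ = 0.131365, cos λ = -0.991334.
North component: ΔN = −sin φ cos λ·ΔX − sin φ sin λ·ΔY + cos φ·ΔZ = −(-0.572652)(-0.991334)(-214.4) − (-0.572652)(0.131365)(390.7) + (0.819798)(128.1) = 256.12 m.
1° of latitude spans πR/180 = 111317 m, so Δφ = 256.12 / 111317 × 3600 = 8.283″.

Δφ = 8.3″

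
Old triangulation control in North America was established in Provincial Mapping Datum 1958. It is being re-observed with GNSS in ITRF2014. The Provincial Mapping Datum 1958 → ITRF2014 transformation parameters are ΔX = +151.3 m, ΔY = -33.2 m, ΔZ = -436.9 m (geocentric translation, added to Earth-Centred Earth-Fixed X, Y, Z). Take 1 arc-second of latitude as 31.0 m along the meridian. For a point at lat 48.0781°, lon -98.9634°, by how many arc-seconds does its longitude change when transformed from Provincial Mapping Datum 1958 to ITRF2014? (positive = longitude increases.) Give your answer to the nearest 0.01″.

Δλ = 7.47″

sin φ = 0.744056, cos φ = 0.668117, sin λ = -0.987788, cos λ = -0.155804.
East component: ΔE = −sin λ·ΔX + cos λ·ΔY = −(-0.987788)(151.3) + (-0.155804)(-33.2) = 154.63 m.
1° of latitude spans 3600 × 31.00 = 111600 m; at latitude φ, 1° of longitude spans that × cos φ = 74561.9 m, so Δλ = 154.63 / 74561.9 × 3600 = 7.466″.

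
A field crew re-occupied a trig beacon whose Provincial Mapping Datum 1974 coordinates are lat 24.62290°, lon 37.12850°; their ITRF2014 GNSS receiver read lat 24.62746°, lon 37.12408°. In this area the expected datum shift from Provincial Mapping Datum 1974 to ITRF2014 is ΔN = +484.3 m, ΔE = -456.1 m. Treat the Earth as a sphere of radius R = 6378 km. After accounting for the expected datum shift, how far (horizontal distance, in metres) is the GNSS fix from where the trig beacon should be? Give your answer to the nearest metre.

25 m

Observed coordinate differences: Δφ = +0.00456°, Δλ = -0.00442°.
Converting to metres (1° lat = 111317 m, cos φ = 0.909070): observed ΔN = 507.6 m, observed ΔE = -447.3 m.
Subtracting the expected shift leaves a residual of 507.6 − (484.3) = 23.3 m north and -447.3 − (-456.1) = 8.8 m east.
Residual distance = √(23.3² + 8.8²) = 24.9 m.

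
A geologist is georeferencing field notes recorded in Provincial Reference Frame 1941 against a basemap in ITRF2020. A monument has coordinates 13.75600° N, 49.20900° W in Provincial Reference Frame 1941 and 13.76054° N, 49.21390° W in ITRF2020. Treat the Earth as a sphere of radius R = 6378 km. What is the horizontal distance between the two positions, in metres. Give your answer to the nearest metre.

732 m

Δφ = 13.76054° − 13.75600° = +0.00454°; Δλ = -49.21390° − -49.20900° = -0.00490°.
1° along a meridian = πR/180 = 111317 m.
ΔN = Δφ × 111317 = 505.4 m; ΔE = Δλ × 111317 × cos(13.75600°) = -0.00490 × 111317 × 0.971317 = -529.8 m.
Distance = √(ΔE² + ΔN²) = √((-529.8)² + 505.4²) = 732.2 m.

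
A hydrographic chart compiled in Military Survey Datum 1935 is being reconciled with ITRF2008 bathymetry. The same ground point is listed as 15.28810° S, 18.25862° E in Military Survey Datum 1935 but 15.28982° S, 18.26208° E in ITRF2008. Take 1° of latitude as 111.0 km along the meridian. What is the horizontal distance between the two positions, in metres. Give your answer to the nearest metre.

417 m

Δφ = -15.28982° − -15.28810° = -0.00172°; Δλ = 18.26208° − 18.25862° = +0.00346°.
ΔN = Δφ × 111000 = -190.9 m; ΔE = Δλ × 111000 × cos(-15.28810°) = +0.00346 × 111000 × 0.964612 = 370.5 m.
Distance = √(ΔE² + ΔN²) = √(370.5² + (-190.9)²) = 416.8 m.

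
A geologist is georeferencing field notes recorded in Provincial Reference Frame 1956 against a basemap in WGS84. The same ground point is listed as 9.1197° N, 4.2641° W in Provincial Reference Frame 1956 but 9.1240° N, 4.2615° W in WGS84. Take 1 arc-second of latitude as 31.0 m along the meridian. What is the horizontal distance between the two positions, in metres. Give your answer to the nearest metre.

559 m

Δφ = 9.1240° − 9.1197° = +0.0043°; Δλ = -4.2615° − -4.2641° = +0.0026°.
1° of latitude = 3600 × 31.00 = 111600 m.
ΔN = Δφ × 111600 = 479.9 m; ΔE = Δλ × 111600 × cos(9.1197°) = +0.0026 × 111600 × 0.987359 = 286.5 m.
Distance = √(ΔE² + ΔN²) = √(286.5² + 479.9²) = 558.9 m.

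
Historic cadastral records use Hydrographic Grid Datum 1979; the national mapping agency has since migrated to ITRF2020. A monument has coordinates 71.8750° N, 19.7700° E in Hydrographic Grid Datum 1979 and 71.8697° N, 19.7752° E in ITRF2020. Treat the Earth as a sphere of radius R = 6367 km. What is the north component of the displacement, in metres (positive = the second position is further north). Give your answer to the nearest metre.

Δφ = 71.8697° − 71.8750° = -0.0053°; Δλ = 19.7752° − 19.7700° = +0.0052°.
1° along a meridian = πR/180 = 111125 m.
ΔN = Δφ × 111125 = -589.0 m; ΔE = Δλ × 111125 × cos(71.8750°) = +0.0052 × 111125 × 0.311091 = 179.8 m.

ΔN = -589 m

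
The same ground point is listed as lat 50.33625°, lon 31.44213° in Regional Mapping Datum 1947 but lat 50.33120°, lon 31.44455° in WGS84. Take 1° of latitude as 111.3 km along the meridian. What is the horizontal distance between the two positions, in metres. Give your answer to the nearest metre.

Δφ = 50.33120° − 50.33625° = -0.00505°; Δλ = 31.44455° − 31.44213° = +0.00242°.
ΔN = Δφ × 111300 = -562.1 m; ΔE = Δλ × 111300 × cos(50.33625°) = +0.00242 × 111300 × 0.638281 = 171.9 m.
Distance = √(ΔE² + ΔN²) = √(171.9² + (-562.1)²) = 587.8 m.

588 m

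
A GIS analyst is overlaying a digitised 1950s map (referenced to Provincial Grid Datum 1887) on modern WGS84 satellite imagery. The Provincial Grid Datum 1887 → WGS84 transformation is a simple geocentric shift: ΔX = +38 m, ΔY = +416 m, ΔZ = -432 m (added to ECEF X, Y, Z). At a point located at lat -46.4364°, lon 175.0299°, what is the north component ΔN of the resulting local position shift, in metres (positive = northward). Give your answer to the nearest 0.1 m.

ΔN = -299.0 m

The local north axis is (−sin φ cos λ, −sin φ sin λ, cos φ), giving ΔN = -27.432 + 26.115 − 297.717 = -299.03 m.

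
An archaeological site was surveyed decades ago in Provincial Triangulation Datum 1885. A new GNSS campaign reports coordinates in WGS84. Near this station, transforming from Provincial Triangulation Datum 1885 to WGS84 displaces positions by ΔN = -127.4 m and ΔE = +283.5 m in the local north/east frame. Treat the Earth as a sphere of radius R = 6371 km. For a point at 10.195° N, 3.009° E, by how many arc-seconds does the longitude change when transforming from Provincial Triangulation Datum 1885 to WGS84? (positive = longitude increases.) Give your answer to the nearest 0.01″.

Δλ = 9.33″

At latitude 10.195°, cos φ = 0.984211.
One radian of longitude at latitude φ spans R cos φ, so Δλ = ΔE / (R cos φ) = 283.5 / (6371000 × 0.984211) = 4.5212e-05 rad = 9.326″.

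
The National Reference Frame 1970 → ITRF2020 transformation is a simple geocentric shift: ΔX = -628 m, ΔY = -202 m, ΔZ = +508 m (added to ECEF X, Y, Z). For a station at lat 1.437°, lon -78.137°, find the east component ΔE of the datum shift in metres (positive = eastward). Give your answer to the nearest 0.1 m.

ΔE = -656.1 m

The local east axis at (φ, λ) is (−sin λ, cos λ, 0), so ΔE = −sin(-78.137°)·(-628) + cos(-78.137°)·(-202) = -656.11 m.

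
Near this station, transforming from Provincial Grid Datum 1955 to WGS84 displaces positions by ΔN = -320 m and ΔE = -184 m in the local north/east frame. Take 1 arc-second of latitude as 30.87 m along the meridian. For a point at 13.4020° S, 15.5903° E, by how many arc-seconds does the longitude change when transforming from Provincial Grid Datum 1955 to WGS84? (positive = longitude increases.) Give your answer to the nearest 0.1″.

Δλ = -6.1″

At latitude -13.4020°, cos φ = 0.972768.
1″ of longitude at this latitude = 30.87 × cos φ = 30.0293 m, so Δλ = -184.0 / 30.0293 = -6.127″.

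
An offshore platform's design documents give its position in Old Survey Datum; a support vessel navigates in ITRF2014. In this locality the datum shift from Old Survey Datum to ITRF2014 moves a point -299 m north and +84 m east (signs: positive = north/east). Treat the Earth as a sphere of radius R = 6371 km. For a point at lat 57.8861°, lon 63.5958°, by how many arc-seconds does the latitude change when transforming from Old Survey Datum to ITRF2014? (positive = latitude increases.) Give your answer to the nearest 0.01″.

On a sphere of radius R, 1 rad of latitude = R, so Δφ = ΔN / R = -299.0 / 6371000 = -4.6931e-05 rad = -9.680″.

Δφ = -9.68″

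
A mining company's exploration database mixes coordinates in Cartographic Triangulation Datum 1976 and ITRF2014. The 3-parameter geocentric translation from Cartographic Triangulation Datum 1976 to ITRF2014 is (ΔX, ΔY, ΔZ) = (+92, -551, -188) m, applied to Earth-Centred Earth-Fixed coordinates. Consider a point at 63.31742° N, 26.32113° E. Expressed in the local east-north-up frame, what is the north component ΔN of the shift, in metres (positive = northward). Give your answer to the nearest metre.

ΔN = 60 m

The local north axis is (−sin φ cos λ, −sin φ sin λ, cos φ), giving ΔN = -73.680 + 218.297 − 84.421 = 60.20 m.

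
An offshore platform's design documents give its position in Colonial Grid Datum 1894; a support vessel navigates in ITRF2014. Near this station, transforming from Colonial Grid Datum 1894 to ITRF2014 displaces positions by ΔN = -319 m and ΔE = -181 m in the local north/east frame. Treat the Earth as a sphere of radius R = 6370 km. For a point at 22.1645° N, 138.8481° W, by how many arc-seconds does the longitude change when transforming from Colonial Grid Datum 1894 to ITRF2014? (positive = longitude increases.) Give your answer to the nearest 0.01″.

At latitude 22.1645°, cos φ = 0.926105.
One radian of longitude at latitude φ spans R cos φ, so Δλ = ΔE / (R cos φ) = -181.0 / (6370000 × 0.926105) = -3.0682e-05 rad = -6.329″.

Δλ = -6.33″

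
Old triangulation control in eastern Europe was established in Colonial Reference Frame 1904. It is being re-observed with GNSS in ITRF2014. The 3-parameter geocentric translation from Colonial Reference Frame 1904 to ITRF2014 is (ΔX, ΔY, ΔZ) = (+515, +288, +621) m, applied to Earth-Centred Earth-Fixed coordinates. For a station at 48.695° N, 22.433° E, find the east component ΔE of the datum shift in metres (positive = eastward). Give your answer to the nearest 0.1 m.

ΔE = 69.7 m

At φ = 48.695°, λ = 22.433°: sin φ = 0.751207, cos φ = 0.660067, sin λ = 0.381603, cos λ = 0.924326.
ΔE = −sin λ·ΔX + cos λ·ΔY = −(0.381603)·(515) + (0.924326)·(288) = 69.68 m.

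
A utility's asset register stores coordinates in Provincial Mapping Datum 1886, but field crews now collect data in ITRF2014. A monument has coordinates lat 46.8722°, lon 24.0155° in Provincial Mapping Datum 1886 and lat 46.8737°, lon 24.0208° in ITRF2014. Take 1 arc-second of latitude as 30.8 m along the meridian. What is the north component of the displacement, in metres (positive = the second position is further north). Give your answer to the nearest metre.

ΔN = 166 m

Δφ = 46.8737° − 46.8722° = +0.0015°; Δλ = 24.0208° − 24.0155° = +0.0053°.
1° of latitude = 3600 × 30.80 = 110880 m.
ΔN = Δφ × 110880 = 166.3 m; ΔE = Δλ × 110880 × cos(46.8722°) = +0.0053 × 110880 × 0.683628 = 401.7 m.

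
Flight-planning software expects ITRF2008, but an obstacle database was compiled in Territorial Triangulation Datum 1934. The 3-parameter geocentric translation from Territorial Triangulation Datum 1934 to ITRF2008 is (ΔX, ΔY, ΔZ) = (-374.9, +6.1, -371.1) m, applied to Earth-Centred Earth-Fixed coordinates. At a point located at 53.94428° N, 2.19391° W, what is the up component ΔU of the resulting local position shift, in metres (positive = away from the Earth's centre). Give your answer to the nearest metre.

ΔU = -521 m

At φ = 53.94428°, λ = -2.19391°: sin φ = 0.808445, cos φ = 0.588572, sin λ = -0.038282, cos λ = 0.999267.
ΔU = cos φ cos λ·ΔX + cos φ sin λ·ΔY + sin φ·ΔZ = (0.588572)(0.999267)(-374.9) + (0.588572)(-0.038282)(6.1) + (0.808445)(-371.1) = -520.65 m.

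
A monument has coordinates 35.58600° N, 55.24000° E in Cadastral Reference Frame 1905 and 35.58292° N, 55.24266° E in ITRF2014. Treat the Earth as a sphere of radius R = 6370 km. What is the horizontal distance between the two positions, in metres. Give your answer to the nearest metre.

418 m

Δφ = 35.58292° − 35.58600° = -0.00308°; Δλ = 55.24266° − 55.24000° = +0.00266°.
1° along a meridian = πR/180 = 111177 m.
ΔN = Δφ × 111177 = -342.4 m; ΔE = Δλ × 111177 × cos(35.58600°) = +0.00266 × 111177 × 0.813243 = 240.5 m.
Distance = √(ΔE² + ΔN²) = √(240.5² + (-342.4)²) = 418.4 m.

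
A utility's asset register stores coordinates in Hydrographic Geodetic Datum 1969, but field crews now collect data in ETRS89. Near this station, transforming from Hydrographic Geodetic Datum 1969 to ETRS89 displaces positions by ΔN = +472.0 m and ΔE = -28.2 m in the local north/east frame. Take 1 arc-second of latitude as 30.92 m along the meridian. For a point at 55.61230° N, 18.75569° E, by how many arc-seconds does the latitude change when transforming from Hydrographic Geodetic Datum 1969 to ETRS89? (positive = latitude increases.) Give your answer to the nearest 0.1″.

Δφ = 15.3″

1″ of latitude = 30.92 m, so Δφ = 472.0 / 30.92 = 15.265″.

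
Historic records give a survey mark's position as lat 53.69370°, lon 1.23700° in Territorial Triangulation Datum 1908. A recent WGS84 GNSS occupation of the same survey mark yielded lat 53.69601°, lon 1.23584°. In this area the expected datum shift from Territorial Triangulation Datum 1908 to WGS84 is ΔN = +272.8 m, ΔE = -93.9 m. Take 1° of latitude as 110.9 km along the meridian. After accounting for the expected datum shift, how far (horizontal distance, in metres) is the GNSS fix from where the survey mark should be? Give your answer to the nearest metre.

24 m

Observed coordinate differences: Δφ = +0.00231°, Δλ = -0.00116°.
Converting to metres (1° lat = 110900 m, cos φ = 0.592102): observed ΔN = 256.2 m, observed ΔE = -76.2 m.
Subtracting the expected shift leaves a residual of 256.2 − (272.8) = -16.6 m north and -76.2 − (-93.9) = 17.7 m east.
Residual distance = √((-16.6)² + 17.7²) = 24.3 m.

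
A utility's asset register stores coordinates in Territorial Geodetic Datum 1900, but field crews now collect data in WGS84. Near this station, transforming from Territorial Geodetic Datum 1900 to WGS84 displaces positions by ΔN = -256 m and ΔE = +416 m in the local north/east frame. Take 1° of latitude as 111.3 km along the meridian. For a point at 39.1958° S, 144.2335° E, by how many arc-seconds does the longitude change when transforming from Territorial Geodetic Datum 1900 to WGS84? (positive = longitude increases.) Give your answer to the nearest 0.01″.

At latitude -39.1958°, cos φ = 0.774991.
1° of longitude at this latitude = 111.3 × cos φ = 86.26 km, so Δλ = 416.0 / 86256.5 = 0.0048228° = 17.362″.

Δλ = 17.36″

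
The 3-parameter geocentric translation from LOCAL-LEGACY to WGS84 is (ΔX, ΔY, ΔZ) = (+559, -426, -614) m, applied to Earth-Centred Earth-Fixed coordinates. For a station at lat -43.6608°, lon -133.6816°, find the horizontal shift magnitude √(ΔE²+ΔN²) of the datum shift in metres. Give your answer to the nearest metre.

At φ = -43.6608°, λ = -133.6816°: sin φ = -0.690388, cos φ = 0.723440, sin λ = -0.723189, cos λ = -0.690650.
ΔE = −sin λ·ΔX + cos λ·ΔY = −(-0.723189)·(559) + (-0.690650)·(-426) = 698.48 m.
ΔN = −sin φ cos λ·ΔX − sin φ sin λ·ΔY + cos φ·ΔZ = −(-0.690388)(-0.690650)(559) − (-0.690388)(-0.723189)(-426) + (0.723440)(-614) = -498.04 m.
Horizontal magnitude = √(ΔE² + ΔN²) = √(698.48² + (-498.04)²) = 857.86 m.

858 m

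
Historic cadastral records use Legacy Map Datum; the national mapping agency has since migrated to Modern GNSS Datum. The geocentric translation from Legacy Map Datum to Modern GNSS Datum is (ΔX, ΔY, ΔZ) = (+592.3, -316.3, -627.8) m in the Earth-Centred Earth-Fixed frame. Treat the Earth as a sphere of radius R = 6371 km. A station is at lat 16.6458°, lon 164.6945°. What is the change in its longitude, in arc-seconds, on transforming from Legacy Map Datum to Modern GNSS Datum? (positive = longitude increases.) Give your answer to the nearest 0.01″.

sin φ = 0.286454, cos φ = 0.958094, sin λ = 0.263966, cos λ = -0.964532.
East component: ΔE = −sin λ·ΔX + cos λ·ΔY = −(0.263966)(592.3) + (-0.964532)(-316.3) = 148.73 m.
1° of latitude spans πR/180 = 111195 m; at latitude φ, 1° of longitude spans that × cos φ = 106535.2 m, so Δλ = 148.73 / 106535.2 × 3600 = 5.026″.

Δλ = 5.03″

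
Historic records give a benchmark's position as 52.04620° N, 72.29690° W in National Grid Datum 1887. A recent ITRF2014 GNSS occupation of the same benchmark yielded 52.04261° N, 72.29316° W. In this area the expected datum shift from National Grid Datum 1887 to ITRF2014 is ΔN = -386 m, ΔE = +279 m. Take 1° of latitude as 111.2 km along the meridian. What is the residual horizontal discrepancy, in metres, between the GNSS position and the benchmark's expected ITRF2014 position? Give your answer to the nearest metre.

Observed coordinate differences: Δφ = -0.00359°, Δλ = +0.00374°.
Converting to metres (1° lat = 111200 m, cos φ = 0.615026): observed ΔN = -399.2 m, observed ΔE = 255.8 m.
Subtracting the expected shift leaves a residual of -399.2 − (-386) = -13.2 m north and 255.8 − (279) = -23.2 m east.
Residual distance = √((-13.2)² + (-23.2)²) = 26.7 m.

27 m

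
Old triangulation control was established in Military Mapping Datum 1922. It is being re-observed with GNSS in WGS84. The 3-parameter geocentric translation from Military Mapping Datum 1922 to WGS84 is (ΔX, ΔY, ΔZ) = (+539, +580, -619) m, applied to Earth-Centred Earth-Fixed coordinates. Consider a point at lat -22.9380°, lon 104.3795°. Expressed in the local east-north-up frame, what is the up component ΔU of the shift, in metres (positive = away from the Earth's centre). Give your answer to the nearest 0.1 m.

The local up (radial) axis is (cos φ cos λ, cos φ sin λ, sin φ), giving ΔU = -123.273 + 517.404 + 241.246 = 635.38 m.

ΔU = 635.4 m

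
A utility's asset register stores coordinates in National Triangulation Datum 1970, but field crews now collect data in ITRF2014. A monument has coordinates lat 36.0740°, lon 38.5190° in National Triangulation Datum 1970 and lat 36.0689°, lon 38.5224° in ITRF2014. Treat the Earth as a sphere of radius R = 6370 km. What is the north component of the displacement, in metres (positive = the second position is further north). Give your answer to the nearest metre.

Δφ = 36.0689° − 36.0740° = -0.0051°; Δλ = 38.5224° − 38.5190° = +0.0034°.
1° along a meridian = πR/180 = 111177 m.
ΔN = Δφ × 111177 = -567.0 m; ΔE = Δλ × 111177 × cos(36.0740°) = +0.0034 × 111177 × 0.808257 = 305.5 m.

ΔN = -567 m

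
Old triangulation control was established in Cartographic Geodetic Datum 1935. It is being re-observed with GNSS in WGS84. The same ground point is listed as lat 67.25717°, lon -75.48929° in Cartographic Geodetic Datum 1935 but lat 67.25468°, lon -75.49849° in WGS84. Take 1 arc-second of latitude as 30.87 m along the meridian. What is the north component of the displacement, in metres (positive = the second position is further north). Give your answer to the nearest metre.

Δφ = 67.25468° − 67.25717° = -0.00249°; Δλ = -75.49849° − -75.48929° = -0.00920°.
1° of latitude = 3600 × 30.87 = 111132 m.
ΔN = Δφ × 111132 = -276.7 m; ΔE = Δλ × 111132 × cos(67.25717°) = -0.00920 × 111132 × 0.386596 = -395.3 m.

ΔN = -277 m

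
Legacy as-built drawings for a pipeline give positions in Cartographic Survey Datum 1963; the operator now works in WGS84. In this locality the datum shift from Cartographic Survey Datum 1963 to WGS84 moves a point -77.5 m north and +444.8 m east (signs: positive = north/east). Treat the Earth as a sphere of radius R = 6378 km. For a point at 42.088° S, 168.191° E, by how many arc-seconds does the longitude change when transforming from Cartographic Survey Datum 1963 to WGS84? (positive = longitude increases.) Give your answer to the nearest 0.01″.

Δλ = 19.38″

At latitude -42.088°, cos φ = 0.742116.
One radian of longitude at latitude φ spans R cos φ, so Δλ = ΔE / (R cos φ) = 444.8 / (6378000 × 0.742116) = 9.3974e-05 rad = 19.384″.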